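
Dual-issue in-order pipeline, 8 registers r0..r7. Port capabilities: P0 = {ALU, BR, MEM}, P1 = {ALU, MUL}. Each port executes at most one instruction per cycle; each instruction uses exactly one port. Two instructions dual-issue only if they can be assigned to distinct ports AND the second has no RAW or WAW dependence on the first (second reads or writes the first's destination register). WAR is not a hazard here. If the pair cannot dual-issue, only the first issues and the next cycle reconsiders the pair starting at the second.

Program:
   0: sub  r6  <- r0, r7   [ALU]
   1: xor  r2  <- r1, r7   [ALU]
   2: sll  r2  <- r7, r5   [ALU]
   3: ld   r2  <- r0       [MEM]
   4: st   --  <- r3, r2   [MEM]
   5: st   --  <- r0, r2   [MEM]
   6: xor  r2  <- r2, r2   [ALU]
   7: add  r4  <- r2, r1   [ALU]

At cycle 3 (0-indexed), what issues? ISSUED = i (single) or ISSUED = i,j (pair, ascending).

ISSUED = 4

  cy0 -> i0,i1 (sub/xor) pair
  cy1 -> i2 (sll) WAW r2
  cy2 -> i3 (ld) no-port MEM/MEM
  cy3 -> i4 (st) no-port MEM/MEM
  cy4 -> i5,i6 (st/xor) pair
  cy5 -> i7 (add) tail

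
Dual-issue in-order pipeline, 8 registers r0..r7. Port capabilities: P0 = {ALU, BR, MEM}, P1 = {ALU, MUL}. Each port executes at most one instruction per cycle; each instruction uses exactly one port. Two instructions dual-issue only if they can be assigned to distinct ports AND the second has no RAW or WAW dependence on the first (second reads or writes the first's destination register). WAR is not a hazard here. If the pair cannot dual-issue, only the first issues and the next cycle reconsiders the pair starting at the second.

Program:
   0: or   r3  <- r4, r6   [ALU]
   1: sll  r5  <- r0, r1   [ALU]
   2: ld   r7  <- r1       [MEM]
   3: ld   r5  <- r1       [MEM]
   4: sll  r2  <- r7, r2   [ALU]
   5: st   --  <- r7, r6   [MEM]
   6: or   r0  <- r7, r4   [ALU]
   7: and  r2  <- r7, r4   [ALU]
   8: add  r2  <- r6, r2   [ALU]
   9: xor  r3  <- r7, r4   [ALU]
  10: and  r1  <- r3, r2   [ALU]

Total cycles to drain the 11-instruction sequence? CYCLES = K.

c0: i0&i1 or.ALU;sll.ALU  2-wide
c1: i2 ld.MEM  no-port MEM/MEM
c2: i3&i4 ld.MEM;sll.ALU  2-wide
c3: i5&i6 st.MEM;or.ALU  2-wide
c4: i7 and.ALU  RAW+WAW r2
c5: i8&i9 add.ALU;xor.ALU  2-wide
c6: i10 and.ALU  tail

CYCLES = 7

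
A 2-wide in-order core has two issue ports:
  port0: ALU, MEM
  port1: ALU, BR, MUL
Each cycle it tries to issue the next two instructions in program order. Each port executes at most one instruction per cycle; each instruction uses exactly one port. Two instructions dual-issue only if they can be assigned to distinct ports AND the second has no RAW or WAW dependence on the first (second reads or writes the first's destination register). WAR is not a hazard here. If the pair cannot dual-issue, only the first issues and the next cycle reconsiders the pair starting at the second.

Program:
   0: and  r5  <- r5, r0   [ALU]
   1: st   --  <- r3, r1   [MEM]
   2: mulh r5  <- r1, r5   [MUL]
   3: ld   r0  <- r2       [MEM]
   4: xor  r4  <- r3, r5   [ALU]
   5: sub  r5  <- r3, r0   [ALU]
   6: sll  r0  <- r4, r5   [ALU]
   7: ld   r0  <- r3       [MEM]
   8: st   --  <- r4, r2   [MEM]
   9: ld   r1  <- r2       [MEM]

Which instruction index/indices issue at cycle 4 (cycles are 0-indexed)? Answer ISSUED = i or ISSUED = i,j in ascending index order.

ISSUED = 7

[0] i0&i1  and+st  -- pair
[1] i2&i3  mulh+ld  -- pair
[2] i4&i5  xor+sub  -- pair
[3] i6  sll  -- WAW r0
[4] i7  ld  -- no-port MEM/MEM
[5] i8  st  -- no-port MEM/MEM
[6] i9  ld  -- tail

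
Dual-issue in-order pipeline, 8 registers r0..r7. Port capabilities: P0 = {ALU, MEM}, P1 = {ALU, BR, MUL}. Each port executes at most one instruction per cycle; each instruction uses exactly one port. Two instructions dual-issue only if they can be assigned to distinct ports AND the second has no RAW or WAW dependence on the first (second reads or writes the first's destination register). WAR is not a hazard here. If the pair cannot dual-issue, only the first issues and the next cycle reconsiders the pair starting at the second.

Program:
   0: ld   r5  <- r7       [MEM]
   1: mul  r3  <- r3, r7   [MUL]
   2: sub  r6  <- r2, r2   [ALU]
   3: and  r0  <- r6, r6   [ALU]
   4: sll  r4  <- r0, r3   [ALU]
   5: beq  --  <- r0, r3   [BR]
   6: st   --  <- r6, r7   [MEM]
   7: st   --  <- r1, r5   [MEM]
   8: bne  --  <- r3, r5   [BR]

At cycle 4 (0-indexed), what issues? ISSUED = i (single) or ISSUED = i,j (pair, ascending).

t=0 i0+i1:ld mul ; pair
t=1 i2:sub ; RAW r6
t=2 i3:and ; RAW r0
t=3 i4+i5:sll beq ; pair
t=4 i6:st ; no-port MEM/MEM
t=5 i7+i8:st bne ; pair

ISSUED = 6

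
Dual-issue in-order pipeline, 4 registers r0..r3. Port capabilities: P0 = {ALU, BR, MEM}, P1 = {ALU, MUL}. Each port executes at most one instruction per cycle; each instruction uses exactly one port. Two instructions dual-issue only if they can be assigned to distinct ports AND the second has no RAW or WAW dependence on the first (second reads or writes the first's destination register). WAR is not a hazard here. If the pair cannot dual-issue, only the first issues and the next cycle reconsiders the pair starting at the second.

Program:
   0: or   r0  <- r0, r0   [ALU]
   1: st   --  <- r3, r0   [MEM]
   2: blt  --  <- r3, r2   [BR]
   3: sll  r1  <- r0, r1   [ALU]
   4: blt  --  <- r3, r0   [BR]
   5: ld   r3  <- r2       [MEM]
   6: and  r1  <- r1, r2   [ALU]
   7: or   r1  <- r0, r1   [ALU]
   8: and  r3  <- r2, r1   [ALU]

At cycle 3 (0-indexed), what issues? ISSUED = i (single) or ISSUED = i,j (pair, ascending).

c0: i0 or  RAW r0
c1: i1 st  no-port MEM/BR
c2: i2,i3 blt sll  dual
c3: i4 blt  no-port BR/MEM
c4: i5,i6 ld and  dual
c5: i7 or  RAW r1
c6: i8 and  tail

ISSUED = 4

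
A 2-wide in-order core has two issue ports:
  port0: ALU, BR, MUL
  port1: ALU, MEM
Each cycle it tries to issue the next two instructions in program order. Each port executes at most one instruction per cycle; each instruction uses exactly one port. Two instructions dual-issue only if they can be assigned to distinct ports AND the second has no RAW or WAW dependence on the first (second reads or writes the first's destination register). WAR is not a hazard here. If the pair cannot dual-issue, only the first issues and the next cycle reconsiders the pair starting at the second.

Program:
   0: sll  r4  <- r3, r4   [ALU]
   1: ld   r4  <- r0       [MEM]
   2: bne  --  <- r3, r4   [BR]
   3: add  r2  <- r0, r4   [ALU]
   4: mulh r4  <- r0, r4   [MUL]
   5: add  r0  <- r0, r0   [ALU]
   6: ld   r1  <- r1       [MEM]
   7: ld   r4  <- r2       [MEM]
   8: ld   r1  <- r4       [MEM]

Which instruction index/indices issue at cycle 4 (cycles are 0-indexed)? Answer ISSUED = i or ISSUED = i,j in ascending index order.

ISSUED = 6

#0 head=0: sll i0 WAW r4
#1 head=1: ld i1 RAW r4
#2 head=2: bne;add i2&i3 2-wide
#3 head=4: mulh;add i4&i5 2-wide
#4 head=6: ld i6 no-port MEM/MEM
#5 head=7: ld i7 no-port MEM/MEM
#6 head=8: ld i8 tail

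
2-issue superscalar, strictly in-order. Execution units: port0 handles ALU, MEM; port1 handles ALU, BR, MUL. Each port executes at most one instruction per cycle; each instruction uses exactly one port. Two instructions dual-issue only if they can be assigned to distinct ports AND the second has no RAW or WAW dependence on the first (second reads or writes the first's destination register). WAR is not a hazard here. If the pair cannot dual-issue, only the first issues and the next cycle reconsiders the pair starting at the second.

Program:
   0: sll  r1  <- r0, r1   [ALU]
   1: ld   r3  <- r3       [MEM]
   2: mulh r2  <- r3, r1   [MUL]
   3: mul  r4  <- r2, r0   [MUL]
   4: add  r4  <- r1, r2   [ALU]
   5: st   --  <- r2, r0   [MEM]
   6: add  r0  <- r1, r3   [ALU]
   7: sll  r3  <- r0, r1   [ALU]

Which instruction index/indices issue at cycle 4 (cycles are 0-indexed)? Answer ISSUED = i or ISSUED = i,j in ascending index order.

[0] i0,i1  sll+ld  -- 2-wide
[1] i2  mulh  -- no-port MUL/MUL
[2] i3  mul  -- WAW r4
[3] i4,i5  add+st  -- 2-wide
[4] i6  add  -- RAW r0
[5] i7  sll  -- tail

ISSUED = 6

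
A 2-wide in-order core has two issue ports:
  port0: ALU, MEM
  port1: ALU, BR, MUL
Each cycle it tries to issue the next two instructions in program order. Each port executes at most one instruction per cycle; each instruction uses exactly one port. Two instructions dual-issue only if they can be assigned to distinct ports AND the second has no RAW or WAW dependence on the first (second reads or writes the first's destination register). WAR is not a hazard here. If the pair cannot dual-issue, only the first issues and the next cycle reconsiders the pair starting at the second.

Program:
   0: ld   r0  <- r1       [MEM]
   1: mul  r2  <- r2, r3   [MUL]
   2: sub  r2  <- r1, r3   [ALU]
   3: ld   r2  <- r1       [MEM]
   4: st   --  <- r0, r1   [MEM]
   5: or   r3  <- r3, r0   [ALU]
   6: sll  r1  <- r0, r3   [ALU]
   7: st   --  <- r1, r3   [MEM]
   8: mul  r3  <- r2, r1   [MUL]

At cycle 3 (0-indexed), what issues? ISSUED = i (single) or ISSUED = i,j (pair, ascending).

t=0 i0/i1:ld;mul ; pair
t=1 i2:sub ; WAW r2
t=2 i3:ld ; no-port MEM/MEM
t=3 i4/i5:st;or ; pair
t=4 i6:sll ; RAW r1
t=5 i7/i8:st;mul ; pair

ISSUED = 4,5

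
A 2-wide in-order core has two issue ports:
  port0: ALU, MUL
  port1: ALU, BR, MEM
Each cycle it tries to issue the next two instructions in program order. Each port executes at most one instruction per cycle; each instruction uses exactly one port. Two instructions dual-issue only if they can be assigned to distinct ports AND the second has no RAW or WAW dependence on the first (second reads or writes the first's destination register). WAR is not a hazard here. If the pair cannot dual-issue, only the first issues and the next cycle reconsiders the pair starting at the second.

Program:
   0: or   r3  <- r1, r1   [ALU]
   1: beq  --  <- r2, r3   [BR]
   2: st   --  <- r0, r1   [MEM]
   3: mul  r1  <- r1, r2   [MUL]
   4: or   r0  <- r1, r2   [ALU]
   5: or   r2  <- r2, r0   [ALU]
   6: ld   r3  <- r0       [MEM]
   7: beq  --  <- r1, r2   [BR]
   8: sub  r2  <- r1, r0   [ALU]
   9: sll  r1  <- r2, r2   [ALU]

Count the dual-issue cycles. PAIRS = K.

[0] i0  or.ALU  -- RAW r3
[1] i1  beq.BR  -- no-port BR/MEM
[2] i2,i3  st.MEM;mul.MUL  -- 2-wide
[3] i4  or.ALU  -- RAW r0
[4] i5,i6  or.ALU;ld.MEM  -- 2-wide
[5] i7,i8  beq.BR;sub.ALU  -- 2-wide
[6] i9  sll.ALU  -- tail

PAIRS = 3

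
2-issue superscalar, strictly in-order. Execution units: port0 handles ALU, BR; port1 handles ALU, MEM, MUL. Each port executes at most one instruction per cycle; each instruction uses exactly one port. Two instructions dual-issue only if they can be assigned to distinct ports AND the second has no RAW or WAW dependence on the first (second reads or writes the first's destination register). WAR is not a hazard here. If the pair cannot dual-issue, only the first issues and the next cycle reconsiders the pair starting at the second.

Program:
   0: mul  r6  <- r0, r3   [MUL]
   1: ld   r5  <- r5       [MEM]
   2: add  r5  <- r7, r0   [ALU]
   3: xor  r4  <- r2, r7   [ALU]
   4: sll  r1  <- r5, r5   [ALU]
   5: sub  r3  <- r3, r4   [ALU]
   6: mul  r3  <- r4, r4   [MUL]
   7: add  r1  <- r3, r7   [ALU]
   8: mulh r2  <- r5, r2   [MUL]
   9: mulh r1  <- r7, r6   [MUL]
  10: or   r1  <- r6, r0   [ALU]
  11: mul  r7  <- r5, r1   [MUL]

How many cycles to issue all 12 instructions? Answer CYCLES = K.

CYCLES = 9

#0 head=0: mul i0 no-port MUL/MEM
#1 head=1: ld i1 WAW r5
#2 head=2: add+xor i2,i3 pair
#3 head=4: sll+sub i4,i5 pair
#4 head=6: mul i6 RAW r3
#5 head=7: add+mulh i7,i8 pair
#6 head=9: mulh i9 WAW r1
#7 head=10: or i10 RAW r1
#8 head=11: mul i11 tail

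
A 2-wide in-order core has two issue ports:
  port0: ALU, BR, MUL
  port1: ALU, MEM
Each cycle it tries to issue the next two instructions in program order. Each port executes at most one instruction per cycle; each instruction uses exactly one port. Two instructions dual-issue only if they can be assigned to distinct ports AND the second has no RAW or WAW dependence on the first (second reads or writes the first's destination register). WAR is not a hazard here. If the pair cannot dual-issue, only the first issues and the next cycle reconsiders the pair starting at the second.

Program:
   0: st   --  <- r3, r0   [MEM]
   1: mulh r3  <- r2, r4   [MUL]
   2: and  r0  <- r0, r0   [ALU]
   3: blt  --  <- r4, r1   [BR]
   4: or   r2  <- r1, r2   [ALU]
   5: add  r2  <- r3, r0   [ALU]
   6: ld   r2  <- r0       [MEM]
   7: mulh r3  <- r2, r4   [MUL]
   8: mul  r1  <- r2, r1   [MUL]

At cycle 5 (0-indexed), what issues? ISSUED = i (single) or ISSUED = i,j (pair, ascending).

ISSUED = 7

c0: i0,i1 st/mulh  2-wide
c1: i2,i3 and/blt  2-wide
c2: i4 or  WAW r2
c3: i5 add  WAW r2
c4: i6 ld  RAW r2
c5: i7 mulh  no-port MUL/MUL
c6: i8 mul  tail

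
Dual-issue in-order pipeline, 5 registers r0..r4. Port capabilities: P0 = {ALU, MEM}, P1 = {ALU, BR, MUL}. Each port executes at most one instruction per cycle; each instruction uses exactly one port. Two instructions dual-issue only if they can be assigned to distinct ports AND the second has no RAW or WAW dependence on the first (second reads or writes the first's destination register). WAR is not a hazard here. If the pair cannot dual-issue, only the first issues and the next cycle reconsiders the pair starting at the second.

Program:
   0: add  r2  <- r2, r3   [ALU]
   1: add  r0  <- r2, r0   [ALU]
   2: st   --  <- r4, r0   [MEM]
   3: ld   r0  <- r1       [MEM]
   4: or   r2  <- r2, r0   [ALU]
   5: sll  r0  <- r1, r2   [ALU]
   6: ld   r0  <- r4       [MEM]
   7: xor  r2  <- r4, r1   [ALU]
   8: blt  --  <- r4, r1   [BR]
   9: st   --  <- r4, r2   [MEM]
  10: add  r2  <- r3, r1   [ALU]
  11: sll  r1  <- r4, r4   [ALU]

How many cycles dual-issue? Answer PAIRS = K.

PAIRS = 3

0. add @i0  | RAW r2
1. add @i1  | RAW r0
2. st @i2  | no-port MEM/MEM
3. ld @i3  | RAW r0
4. or @i4  | RAW r2
5. sll @i5  | WAW r0
6. ld xor @i6/i7  | pair
7. blt st @i8/i9  | pair
8. add sll @i10/i11  | pair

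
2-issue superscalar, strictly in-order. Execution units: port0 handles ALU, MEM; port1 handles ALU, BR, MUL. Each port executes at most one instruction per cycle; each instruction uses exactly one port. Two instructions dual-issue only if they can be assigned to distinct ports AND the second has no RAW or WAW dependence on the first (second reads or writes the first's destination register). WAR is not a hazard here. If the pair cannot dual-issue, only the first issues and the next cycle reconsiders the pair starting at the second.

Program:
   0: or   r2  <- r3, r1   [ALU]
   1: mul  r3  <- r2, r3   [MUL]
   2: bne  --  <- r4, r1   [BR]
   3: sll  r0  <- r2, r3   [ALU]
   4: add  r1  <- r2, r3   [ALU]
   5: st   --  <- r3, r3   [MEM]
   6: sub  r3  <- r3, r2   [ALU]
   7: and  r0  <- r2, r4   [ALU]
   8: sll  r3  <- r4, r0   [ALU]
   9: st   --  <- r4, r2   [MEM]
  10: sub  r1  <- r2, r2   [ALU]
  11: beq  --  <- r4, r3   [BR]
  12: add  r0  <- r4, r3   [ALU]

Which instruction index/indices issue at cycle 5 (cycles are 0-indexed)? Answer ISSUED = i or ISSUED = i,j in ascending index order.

ISSUED = 8,9

  cy0 -> i0 (or) RAW r2
  cy1 -> i1 (mul) no-port MUL/BR
  cy2 -> i2,i3 (bne+sll) 2-wide
  cy3 -> i4,i5 (add+st) 2-wide
  cy4 -> i6,i7 (sub+and) 2-wide
  cy5 -> i8,i9 (sll+st) 2-wide
  cy6 -> i10,i11 (sub+beq) 2-wide
  cy7 -> i12 (add) tail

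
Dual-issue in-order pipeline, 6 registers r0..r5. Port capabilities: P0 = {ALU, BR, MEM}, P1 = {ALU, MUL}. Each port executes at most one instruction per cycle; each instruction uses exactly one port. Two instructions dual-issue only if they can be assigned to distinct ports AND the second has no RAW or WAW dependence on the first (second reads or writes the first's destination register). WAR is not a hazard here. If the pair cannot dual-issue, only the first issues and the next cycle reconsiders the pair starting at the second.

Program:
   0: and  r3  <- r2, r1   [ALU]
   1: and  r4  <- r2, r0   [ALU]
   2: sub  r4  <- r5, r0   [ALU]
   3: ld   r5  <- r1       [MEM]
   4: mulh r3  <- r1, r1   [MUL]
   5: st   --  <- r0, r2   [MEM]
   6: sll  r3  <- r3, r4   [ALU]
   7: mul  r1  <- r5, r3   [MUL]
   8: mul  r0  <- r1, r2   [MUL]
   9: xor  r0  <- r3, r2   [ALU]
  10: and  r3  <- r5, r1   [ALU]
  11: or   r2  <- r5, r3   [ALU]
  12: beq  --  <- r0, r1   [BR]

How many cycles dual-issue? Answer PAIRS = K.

[0] i0&i1  and.ALU+and.ALU  -- dual
[1] i2&i3  sub.ALU+ld.MEM  -- dual
[2] i4&i5  mulh.MUL+st.MEM  -- dual
[3] i6  sll.ALU  -- RAW r3
[4] i7  mul.MUL  -- no-port MUL/MUL
[5] i8  mul.MUL  -- WAW r0
[6] i9&i10  xor.ALU+and.ALU  -- dual
[7] i11&i12  or.ALU+beq.BR  -- dual

PAIRS = 5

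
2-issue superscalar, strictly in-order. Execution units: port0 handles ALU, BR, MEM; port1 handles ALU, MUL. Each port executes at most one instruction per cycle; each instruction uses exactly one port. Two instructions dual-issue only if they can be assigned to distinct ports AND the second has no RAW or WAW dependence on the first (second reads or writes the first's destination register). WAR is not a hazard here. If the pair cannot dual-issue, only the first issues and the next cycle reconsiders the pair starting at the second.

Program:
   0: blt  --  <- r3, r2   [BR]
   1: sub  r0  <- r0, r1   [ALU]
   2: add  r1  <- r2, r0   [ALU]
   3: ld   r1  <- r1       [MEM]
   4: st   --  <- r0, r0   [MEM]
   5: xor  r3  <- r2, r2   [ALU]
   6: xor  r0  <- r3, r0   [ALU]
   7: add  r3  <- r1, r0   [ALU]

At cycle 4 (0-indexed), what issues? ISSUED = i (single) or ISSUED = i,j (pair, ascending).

ISSUED = 6

t=0 i0/i1:blt sub ; pair
t=1 i2:add ; RAW+WAW r1
t=2 i3:ld ; no-port MEM/MEM
t=3 i4/i5:st xor ; pair
t=4 i6:xor ; RAW r0
t=5 i7:add ; tail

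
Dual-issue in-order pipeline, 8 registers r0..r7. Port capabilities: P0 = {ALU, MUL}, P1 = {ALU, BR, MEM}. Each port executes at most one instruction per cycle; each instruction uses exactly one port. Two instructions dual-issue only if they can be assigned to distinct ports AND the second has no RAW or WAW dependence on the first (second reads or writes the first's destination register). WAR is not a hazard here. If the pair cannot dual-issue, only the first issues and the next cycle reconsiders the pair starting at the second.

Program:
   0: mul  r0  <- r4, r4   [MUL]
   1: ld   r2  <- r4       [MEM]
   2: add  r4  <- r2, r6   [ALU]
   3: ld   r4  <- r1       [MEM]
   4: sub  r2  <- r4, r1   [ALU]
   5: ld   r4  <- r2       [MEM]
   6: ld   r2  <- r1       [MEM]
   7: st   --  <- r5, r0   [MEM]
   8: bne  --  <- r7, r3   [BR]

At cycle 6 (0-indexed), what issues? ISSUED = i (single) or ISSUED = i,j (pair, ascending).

[0] i0+i1  mul.MUL ld.MEM  -- dual
[1] i2  add.ALU  -- WAW r4
[2] i3  ld.MEM  -- RAW r4
[3] i4  sub.ALU  -- RAW r2
[4] i5  ld.MEM  -- no-port MEM/MEM
[5] i6  ld.MEM  -- no-port MEM/MEM
[6] i7  st.MEM  -- no-port MEM/BR
[7] i8  bne.BR  -- tail

ISSUED = 7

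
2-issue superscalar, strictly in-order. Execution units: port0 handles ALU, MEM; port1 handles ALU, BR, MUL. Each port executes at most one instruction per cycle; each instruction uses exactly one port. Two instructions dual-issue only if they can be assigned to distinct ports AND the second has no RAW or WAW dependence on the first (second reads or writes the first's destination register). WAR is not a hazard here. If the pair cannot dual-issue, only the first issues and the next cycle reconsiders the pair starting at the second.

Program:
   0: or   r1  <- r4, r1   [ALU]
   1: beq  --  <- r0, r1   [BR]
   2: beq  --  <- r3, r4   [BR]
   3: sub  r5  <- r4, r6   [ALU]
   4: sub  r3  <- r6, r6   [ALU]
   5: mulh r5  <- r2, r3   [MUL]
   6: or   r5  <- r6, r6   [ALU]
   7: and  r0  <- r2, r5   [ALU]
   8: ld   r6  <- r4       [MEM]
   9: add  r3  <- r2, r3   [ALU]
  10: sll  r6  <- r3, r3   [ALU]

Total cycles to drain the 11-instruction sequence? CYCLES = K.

c0: i0 or  RAW r1
c1: i1 beq  no-port BR/BR
c2: i2+i3 beq/sub  2-wide
c3: i4 sub  RAW r3
c4: i5 mulh  WAW r5
c5: i6 or  RAW r5
c6: i7+i8 and/ld  2-wide
c7: i9 add  RAW r3
c8: i10 sll  tail

CYCLES = 9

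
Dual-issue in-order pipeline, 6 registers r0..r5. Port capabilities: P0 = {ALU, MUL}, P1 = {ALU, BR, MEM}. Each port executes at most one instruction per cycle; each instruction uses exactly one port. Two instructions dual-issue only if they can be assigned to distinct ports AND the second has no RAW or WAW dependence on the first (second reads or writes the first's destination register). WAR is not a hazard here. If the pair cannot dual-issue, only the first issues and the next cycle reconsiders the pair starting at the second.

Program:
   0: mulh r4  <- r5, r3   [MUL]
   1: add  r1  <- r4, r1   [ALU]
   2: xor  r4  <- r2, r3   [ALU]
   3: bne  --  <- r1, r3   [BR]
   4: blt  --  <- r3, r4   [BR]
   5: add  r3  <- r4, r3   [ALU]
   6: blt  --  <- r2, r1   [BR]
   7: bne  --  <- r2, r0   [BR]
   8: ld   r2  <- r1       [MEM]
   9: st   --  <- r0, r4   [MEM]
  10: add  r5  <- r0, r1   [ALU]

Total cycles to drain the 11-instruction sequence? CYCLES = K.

CYCLES = 8

0. mulh.MUL @i0  | RAW r4
1. add.ALU/xor.ALU @i1,i2  | dual
2. bne.BR @i3  | no-port BR/BR
3. blt.BR/add.ALU @i4,i5  | dual
4. blt.BR @i6  | no-port BR/BR
5. bne.BR @i7  | no-port BR/MEM
6. ld.MEM @i8  | no-port MEM/MEM
7. st.MEM/add.ALU @i9,i10  | dual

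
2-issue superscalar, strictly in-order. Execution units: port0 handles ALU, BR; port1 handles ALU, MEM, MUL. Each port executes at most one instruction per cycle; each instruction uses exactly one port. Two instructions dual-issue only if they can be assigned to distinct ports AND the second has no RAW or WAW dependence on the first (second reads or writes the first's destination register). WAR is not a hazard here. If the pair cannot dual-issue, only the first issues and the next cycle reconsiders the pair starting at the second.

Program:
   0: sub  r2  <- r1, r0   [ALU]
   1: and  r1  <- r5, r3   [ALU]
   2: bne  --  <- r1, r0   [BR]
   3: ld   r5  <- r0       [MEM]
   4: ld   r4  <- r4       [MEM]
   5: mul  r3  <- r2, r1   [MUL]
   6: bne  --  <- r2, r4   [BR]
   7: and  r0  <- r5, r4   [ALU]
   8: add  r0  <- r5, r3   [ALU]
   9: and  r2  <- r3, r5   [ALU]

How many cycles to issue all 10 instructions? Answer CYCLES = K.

0. sub.ALU+and.ALU @i0+i1  | 2-wide
1. bne.BR+ld.MEM @i2+i3  | 2-wide
2. ld.MEM @i4  | no-port MEM/MUL
3. mul.MUL+bne.BR @i5+i6  | 2-wide
4. and.ALU @i7  | WAW r0
5. add.ALU+and.ALU @i8+i9  | 2-wide

CYCLES = 6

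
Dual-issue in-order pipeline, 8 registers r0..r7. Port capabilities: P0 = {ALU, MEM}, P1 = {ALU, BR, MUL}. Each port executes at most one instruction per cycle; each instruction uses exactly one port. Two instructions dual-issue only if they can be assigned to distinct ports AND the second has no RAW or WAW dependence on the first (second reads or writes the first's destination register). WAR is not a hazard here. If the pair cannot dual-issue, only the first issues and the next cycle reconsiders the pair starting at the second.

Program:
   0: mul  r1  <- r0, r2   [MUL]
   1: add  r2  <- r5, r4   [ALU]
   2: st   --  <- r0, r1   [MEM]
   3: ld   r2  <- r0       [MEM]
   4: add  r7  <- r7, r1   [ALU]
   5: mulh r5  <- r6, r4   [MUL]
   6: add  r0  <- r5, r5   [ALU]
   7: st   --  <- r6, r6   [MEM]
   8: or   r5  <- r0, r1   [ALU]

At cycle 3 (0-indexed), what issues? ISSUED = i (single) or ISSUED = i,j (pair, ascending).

  cy0 -> i0,i1 (mul/add) dual
  cy1 -> i2 (st) no-port MEM/MEM
  cy2 -> i3,i4 (ld/add) dual
  cy3 -> i5 (mulh) RAW r5
  cy4 -> i6,i7 (add/st) dual
  cy5 -> i8 (or) tail

ISSUED = 5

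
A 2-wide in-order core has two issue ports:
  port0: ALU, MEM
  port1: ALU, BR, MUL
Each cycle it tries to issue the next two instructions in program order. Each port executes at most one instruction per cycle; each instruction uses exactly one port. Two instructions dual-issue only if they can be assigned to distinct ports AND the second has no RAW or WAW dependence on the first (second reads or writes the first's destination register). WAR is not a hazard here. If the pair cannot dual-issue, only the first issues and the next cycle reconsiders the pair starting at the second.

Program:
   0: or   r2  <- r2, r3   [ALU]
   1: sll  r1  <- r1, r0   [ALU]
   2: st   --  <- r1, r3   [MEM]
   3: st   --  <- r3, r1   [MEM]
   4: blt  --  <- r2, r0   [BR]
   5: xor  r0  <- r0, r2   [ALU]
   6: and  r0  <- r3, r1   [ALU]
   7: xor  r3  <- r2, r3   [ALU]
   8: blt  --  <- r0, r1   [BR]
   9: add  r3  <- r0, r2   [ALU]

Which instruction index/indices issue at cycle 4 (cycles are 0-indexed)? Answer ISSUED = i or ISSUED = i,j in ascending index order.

[0] i0&i1  or.ALU;sll.ALU  -- pair
[1] i2  st.MEM  -- no-port MEM/MEM
[2] i3&i4  st.MEM;blt.BR  -- pair
[3] i5  xor.ALU  -- WAW r0
[4] i6&i7  and.ALU;xor.ALU  -- pair
[5] i8&i9  blt.BR;add.ALU  -- pair

ISSUED = 6,7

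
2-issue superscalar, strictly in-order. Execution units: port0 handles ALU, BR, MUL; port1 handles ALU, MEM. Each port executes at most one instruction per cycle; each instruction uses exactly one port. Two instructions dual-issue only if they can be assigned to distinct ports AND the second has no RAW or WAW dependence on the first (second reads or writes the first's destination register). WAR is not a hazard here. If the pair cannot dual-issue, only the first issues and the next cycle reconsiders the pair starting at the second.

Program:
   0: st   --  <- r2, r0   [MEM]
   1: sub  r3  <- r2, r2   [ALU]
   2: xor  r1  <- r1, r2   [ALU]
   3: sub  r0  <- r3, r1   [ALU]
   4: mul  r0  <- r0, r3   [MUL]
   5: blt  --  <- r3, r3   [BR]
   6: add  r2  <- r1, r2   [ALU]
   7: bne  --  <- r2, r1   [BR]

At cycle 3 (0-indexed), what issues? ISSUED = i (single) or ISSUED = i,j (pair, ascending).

ISSUED = 4

c0: i0&i1 st.MEM sub.ALU  pair
c1: i2 xor.ALU  RAW r1
c2: i3 sub.ALU  RAW+WAW r0
c3: i4 mul.MUL  no-port MUL/BR
c4: i5&i6 blt.BR add.ALU  pair
c5: i7 bne.BR  tail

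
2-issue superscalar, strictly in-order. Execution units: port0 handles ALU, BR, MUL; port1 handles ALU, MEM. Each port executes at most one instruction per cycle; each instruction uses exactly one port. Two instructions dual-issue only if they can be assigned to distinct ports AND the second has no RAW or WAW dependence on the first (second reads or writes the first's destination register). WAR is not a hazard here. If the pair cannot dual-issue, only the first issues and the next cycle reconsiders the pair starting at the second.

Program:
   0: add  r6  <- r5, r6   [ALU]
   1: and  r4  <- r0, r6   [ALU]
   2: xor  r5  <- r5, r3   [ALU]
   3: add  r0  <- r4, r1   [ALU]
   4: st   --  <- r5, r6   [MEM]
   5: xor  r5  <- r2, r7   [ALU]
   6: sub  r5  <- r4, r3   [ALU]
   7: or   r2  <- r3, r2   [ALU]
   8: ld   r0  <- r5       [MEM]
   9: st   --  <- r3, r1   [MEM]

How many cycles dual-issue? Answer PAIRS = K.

PAIRS = 3

0. add @i0  | RAW r6
1. and+xor @i1&i2  | pair
2. add+st @i3&i4  | pair
3. xor @i5  | WAW r5
4. sub+or @i6&i7  | pair
5. ld @i8  | no-port MEM/MEM
6. st @i9  | tail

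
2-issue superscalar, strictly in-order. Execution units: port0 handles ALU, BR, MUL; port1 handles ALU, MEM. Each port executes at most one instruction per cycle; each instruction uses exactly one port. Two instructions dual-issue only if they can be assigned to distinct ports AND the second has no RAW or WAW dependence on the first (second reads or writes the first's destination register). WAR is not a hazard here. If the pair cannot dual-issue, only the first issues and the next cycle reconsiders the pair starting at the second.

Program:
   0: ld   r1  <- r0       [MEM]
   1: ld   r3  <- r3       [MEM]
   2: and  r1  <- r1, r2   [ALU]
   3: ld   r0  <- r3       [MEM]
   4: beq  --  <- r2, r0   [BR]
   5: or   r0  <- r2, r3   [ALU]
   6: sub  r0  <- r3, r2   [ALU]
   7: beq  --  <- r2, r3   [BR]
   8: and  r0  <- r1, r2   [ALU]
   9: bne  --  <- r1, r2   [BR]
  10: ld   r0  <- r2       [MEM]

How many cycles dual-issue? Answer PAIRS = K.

#0 head=0: ld i0 no-port MEM/MEM
#1 head=1: ld+and i1,i2 2-wide
#2 head=3: ld i3 RAW r0
#3 head=4: beq+or i4,i5 2-wide
#4 head=6: sub+beq i6,i7 2-wide
#5 head=8: and+bne i8,i9 2-wide
#6 head=10: ld i10 tail

PAIRS = 4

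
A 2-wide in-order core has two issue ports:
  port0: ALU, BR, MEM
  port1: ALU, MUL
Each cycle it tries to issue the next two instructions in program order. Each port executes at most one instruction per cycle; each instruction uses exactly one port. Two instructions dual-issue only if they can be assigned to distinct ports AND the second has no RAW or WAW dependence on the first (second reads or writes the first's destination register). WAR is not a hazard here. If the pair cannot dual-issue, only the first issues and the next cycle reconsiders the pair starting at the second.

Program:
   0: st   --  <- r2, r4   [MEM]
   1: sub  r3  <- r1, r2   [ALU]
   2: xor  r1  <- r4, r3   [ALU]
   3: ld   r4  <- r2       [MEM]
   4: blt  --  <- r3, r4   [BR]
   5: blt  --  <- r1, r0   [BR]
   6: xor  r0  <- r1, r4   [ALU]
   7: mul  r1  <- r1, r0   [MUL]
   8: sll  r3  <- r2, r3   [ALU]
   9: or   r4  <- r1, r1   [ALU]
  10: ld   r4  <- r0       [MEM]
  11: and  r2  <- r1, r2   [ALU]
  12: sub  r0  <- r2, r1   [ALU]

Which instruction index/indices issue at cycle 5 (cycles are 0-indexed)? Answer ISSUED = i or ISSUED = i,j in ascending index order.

ISSUED = 9

c0: i0+i1 st/sub  2-wide
c1: i2+i3 xor/ld  2-wide
c2: i4 blt  no-port BR/BR
c3: i5+i6 blt/xor  2-wide
c4: i7+i8 mul/sll  2-wide
c5: i9 or  WAW r4
c6: i10+i11 ld/and  2-wide
c7: i12 sub  tail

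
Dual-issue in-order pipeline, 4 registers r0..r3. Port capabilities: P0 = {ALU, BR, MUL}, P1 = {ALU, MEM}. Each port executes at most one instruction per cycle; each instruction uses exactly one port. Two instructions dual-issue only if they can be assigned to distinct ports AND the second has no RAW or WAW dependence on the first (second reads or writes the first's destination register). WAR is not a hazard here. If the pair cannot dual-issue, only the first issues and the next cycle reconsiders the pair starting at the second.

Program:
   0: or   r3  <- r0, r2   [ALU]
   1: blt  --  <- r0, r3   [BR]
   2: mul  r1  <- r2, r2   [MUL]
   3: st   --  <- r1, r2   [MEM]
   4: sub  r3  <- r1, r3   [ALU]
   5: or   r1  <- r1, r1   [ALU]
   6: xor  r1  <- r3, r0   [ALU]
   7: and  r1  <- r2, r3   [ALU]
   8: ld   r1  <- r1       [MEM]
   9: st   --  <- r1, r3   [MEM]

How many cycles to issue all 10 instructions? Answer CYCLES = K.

  cy0 -> i0 (or.ALU) RAW r3
  cy1 -> i1 (blt.BR) no-port BR/MUL
  cy2 -> i2 (mul.MUL) RAW r1
  cy3 -> i3&i4 (st.MEM;sub.ALU) 2-wide
  cy4 -> i5 (or.ALU) WAW r1
  cy5 -> i6 (xor.ALU) WAW r1
  cy6 -> i7 (and.ALU) RAW+WAW r1
  cy7 -> i8 (ld.MEM) no-port MEM/MEM
  cy8 -> i9 (st.MEM) tail

CYCLES = 9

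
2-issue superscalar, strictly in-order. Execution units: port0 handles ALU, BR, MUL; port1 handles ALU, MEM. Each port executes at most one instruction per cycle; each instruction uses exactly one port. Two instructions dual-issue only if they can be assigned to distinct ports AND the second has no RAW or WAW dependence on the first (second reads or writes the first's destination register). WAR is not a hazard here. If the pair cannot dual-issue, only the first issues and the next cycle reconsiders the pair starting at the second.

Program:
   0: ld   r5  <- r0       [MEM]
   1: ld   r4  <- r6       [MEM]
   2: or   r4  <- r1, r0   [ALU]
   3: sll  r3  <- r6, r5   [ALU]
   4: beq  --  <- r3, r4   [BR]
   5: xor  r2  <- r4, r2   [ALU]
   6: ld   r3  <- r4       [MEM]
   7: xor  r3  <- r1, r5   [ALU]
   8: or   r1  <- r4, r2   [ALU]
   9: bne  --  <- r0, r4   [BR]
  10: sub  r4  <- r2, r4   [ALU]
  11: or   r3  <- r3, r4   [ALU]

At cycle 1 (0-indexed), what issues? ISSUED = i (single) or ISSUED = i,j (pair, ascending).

ISSUED = 1

c0: i0 ld  no-port MEM/MEM
c1: i1 ld  WAW r4
c2: i2/i3 or/sll  pair
c3: i4/i5 beq/xor  pair
c4: i6 ld  WAW r3
c5: i7/i8 xor/or  pair
c6: i9/i10 bne/sub  pair
c7: i11 or  tail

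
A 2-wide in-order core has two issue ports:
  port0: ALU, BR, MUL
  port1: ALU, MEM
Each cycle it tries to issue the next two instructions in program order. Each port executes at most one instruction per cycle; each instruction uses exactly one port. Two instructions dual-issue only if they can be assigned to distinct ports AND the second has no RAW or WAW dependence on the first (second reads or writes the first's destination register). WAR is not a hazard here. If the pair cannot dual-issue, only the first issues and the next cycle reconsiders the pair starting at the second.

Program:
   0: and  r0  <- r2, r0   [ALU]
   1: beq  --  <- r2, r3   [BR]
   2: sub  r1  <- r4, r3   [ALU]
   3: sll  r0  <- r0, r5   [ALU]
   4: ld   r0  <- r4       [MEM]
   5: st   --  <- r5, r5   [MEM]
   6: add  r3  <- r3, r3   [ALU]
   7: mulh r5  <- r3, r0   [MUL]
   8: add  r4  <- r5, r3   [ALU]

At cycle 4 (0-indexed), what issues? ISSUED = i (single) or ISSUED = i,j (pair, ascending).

[0] i0,i1  and/beq  -- dual
[1] i2,i3  sub/sll  -- dual
[2] i4  ld  -- no-port MEM/MEM
[3] i5,i6  st/add  -- dual
[4] i7  mulh  -- RAW r5
[5] i8  add  -- tail

ISSUED = 7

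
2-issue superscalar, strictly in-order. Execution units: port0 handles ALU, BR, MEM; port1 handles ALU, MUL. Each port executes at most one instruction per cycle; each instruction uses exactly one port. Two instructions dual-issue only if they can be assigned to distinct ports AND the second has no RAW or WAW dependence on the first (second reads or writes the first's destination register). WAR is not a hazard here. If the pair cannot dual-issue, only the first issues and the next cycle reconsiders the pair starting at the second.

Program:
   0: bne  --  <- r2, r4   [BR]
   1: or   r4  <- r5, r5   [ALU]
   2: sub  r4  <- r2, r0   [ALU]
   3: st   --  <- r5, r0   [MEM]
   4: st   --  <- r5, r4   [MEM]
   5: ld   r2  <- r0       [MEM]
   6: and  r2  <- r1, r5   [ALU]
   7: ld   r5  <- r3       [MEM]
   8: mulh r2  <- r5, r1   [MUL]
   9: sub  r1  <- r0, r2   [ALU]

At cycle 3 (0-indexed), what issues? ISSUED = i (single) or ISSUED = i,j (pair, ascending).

ISSUED = 5

t=0 i0+i1:bne+or ; 2-wide
t=1 i2+i3:sub+st ; 2-wide
t=2 i4:st ; no-port MEM/MEM
t=3 i5:ld ; WAW r2
t=4 i6+i7:and+ld ; 2-wide
t=5 i8:mulh ; RAW r2
t=6 i9:sub ; tail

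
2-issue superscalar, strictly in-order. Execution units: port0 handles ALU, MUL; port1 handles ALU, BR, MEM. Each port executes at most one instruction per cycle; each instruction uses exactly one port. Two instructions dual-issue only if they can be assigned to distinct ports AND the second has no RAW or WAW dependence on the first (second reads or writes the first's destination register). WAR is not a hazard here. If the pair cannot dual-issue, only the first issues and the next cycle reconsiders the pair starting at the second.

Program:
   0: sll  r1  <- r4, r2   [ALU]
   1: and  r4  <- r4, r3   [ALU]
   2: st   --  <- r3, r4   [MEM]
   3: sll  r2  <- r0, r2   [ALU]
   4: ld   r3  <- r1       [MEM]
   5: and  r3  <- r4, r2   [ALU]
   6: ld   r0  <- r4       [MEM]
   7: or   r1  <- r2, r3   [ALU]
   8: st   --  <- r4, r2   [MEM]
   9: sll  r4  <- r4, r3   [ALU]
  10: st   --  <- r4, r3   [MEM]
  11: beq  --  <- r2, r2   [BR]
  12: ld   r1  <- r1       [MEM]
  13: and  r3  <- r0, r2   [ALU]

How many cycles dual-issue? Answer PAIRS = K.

PAIRS = 5

0. sll.ALU/and.ALU @i0,i1  | 2-wide
1. st.MEM/sll.ALU @i2,i3  | 2-wide
2. ld.MEM @i4  | WAW r3
3. and.ALU/ld.MEM @i5,i6  | 2-wide
4. or.ALU/st.MEM @i7,i8  | 2-wide
5. sll.ALU @i9  | RAW r4
6. st.MEM @i10  | no-port MEM/BR
7. beq.BR @i11  | no-port BR/MEM
8. ld.MEM/and.ALU @i12,i13  | 2-wide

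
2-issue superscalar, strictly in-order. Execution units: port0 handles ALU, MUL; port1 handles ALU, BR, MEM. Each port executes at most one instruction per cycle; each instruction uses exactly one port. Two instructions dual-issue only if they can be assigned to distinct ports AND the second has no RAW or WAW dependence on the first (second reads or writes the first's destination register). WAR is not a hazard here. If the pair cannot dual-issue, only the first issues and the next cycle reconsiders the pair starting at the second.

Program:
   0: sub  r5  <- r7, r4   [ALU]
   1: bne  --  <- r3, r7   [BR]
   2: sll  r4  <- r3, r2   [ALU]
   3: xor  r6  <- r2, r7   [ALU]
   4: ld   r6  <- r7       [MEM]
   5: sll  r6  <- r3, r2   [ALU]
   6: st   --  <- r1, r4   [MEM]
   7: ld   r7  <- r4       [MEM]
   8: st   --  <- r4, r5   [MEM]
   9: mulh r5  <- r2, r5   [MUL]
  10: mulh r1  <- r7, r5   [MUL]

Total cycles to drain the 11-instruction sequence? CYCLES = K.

0. sub.ALU/bne.BR @i0/i1  | pair
1. sll.ALU/xor.ALU @i2/i3  | pair
2. ld.MEM @i4  | WAW r6
3. sll.ALU/st.MEM @i5/i6  | pair
4. ld.MEM @i7  | no-port MEM/MEM
5. st.MEM/mulh.MUL @i8/i9  | pair
6. mulh.MUL @i10  | tail

CYCLES = 7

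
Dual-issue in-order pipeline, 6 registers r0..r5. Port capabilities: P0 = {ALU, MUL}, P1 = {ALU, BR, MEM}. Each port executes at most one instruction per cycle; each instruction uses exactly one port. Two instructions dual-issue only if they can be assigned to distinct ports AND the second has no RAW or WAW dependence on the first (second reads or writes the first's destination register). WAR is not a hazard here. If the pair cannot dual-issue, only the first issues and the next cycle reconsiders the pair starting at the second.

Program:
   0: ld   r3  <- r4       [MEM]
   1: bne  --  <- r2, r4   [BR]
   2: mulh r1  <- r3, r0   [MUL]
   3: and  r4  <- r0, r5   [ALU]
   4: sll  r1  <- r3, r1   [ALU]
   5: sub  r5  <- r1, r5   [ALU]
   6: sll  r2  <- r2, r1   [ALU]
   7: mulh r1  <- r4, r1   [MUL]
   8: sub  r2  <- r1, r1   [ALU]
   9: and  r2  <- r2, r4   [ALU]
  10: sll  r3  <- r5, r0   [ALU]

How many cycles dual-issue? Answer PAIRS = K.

0. ld.MEM @i0  | no-port MEM/BR
1. bne.BR/mulh.MUL @i1,i2  | dual
2. and.ALU/sll.ALU @i3,i4  | dual
3. sub.ALU/sll.ALU @i5,i6  | dual
4. mulh.MUL @i7  | RAW r1
5. sub.ALU @i8  | RAW+WAW r2
6. and.ALU/sll.ALU @i9,i10  | dual

PAIRS = 4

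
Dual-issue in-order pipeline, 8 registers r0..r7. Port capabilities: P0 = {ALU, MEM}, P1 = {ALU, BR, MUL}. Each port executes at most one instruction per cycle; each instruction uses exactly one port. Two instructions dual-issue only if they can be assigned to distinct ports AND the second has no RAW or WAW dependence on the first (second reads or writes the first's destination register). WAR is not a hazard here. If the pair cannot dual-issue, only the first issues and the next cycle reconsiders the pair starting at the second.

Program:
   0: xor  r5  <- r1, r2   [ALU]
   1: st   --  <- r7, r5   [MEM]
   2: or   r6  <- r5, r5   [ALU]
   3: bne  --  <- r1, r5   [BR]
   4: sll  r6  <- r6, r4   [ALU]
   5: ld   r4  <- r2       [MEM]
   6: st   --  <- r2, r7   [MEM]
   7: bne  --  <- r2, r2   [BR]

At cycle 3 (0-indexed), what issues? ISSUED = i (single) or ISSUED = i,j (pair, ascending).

[0] i0  xor.ALU  -- RAW r5
[1] i1,i2  st.MEM;or.ALU  -- 2-wide
[2] i3,i4  bne.BR;sll.ALU  -- 2-wide
[3] i5  ld.MEM  -- no-port MEM/MEM
[4] i6,i7  st.MEM;bne.BR  -- 2-wide

ISSUED = 5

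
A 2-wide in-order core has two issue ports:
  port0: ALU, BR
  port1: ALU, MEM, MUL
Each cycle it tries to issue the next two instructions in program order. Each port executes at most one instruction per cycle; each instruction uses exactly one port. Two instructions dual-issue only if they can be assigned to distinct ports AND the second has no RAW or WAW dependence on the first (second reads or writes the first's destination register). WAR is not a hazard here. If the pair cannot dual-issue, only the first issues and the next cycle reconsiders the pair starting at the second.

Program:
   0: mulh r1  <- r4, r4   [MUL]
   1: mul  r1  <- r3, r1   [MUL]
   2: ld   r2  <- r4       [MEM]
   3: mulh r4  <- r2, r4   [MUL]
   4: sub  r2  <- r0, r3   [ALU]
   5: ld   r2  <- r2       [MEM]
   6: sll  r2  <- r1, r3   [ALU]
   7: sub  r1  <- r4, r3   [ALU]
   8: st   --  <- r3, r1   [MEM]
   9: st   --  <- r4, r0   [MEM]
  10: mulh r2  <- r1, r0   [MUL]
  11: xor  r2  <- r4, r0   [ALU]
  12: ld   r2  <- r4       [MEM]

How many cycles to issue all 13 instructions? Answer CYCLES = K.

[0] i0  mulh  -- no-port MUL/MUL
[1] i1  mul  -- no-port MUL/MEM
[2] i2  ld  -- no-port MEM/MUL
[3] i3/i4  mulh;sub  -- 2-wide
[4] i5  ld  -- WAW r2
[5] i6/i7  sll;sub  -- 2-wide
[6] i8  st  -- no-port MEM/MEM
[7] i9  st  -- no-port MEM/MUL
[8] i10  mulh  -- WAW r2
[9] i11  xor  -- WAW r2
[10] i12  ld  -- tail

CYCLES = 11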